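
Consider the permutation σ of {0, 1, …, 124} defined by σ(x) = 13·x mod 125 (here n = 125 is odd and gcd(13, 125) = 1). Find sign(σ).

Start at x=31: 31 → 28 → 114 → 107 → 16 → 83 → 79 → … (one orbit).
4 cycles of lengths [100, 20, 4, 1].
4 cycles on 125: each ℓ→(−1)^(ℓ−1), product (−1)^121 = -1.
(13|125)_J = -1 (Zolotarev's lemma cross-check).

-1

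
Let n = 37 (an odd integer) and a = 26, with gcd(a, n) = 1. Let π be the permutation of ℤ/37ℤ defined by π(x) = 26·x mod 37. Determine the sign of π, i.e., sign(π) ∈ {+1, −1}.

+1

Trace 10: π^k(10) = [10, 1, 26] for k=0..2.
13 cycles of lengths [3, 3, 3, 3, 3, 3, 3, 3, 3, 3, 3, 3, 1].
37 − 13 = 24 transpositions; sign(π) = (−1)^24 = +1.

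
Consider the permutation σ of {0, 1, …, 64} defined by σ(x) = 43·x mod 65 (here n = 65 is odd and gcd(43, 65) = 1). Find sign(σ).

Start at x=29: 29 → 12 → 61 → 23 → 14 → 17 → 16 → … (one orbit).
8 cycles of lengths [12, 12, 12, 12, 6, 6, 4, 1].
8 cycles on 65: each ℓ→(−1)^(ℓ−1), product (−1)^57 = -1.
Check: (43/65) = -1 by Zolotarev.

-1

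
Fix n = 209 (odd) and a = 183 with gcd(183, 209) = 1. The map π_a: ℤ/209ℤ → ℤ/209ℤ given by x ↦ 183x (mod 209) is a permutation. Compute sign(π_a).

+1

Orbit of 159 under x↦183x: [159, 46, 58, 164, 125, 94, 64]… (length divides ord_209(183)).
π_183 has 11 disjoint cycles with lengths [30, 30, 30, 30, 30, 30, 10, 6, 6, 6, 1] on {0,…,208}.
209 − 11 = 198 transpositions; sign(π) = (−1)^198 = +1.
(183|209)_J = +1 (Zolotarev's lemma cross-check).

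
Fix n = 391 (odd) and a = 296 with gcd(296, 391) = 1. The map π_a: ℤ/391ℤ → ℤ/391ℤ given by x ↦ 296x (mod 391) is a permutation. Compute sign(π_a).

+1

Orbit of 329 under x↦296x: [329, 25, 362, 18, 245, 185, 20]… (length divides ord_391(296)).
π_296 has 5 disjoint cycles with lengths [176, 176, 22, 16, 1] on {0,…,390}.
5 cycles on 391: each ℓ→(−1)^(ℓ−1), product (−1)^386 = +1.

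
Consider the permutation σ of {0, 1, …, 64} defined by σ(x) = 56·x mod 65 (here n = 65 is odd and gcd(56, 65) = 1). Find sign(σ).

Trace 1: π^k(1) = [1, 56, 16, 51, 61, 36] for k=0..5.
π_56 has 15 disjoint cycles with lengths [6, 6, 6, 6, 6, 6, 6, 6, 6, 6, 1, 1, 1, 1, 1] on {0,…,64}.
n − c = 65 − 15 = 50; sign = (−1)^50 = +1.
(56|65)_J = +1 (Zolotarev's lemma cross-check).

+1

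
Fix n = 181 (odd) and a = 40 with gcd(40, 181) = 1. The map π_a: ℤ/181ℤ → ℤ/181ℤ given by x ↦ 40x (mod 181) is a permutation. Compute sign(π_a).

-1

Orbit of 159 under x↦40x: [159, 25, 95, 180, 141, 29, 74]… (length divides ord_181(40)).
4 cycles of lengths [60, 60, 60, 1].
With 4 cycles on 181 points, sign = (−1)^{181−4} = -1.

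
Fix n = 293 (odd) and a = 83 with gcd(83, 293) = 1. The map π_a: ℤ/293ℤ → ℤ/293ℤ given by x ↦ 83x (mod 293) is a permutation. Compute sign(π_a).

+1

Start at x=83: 83 → 150 → 144 → 232 → 211 → 226 → 6 → … (one orbit).
Cycle type of π: 146×2 + 1; total 3 cycles.
3 cycles on 293: each ℓ→(−1)^(ℓ−1), product (−1)^290 = +1.
The Jacobi symbol (83|293) = +1 (Zolotarev) agrees.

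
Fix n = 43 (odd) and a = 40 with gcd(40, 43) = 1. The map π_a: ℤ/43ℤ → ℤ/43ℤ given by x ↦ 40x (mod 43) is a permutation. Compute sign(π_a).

+1

Start at x=23: 23 → 17 → 35 → 24 → 14 → 1 → 40 → … (one orbit).
π_40 has 3 disjoint cycles with lengths [21, 21, 1] on {0,…,42}.
43 − 3 = 40 transpositions; sign(π) = (−1)^40 = +1.
The Jacobi symbol (40|43) = +1 (Zolotarev) agrees.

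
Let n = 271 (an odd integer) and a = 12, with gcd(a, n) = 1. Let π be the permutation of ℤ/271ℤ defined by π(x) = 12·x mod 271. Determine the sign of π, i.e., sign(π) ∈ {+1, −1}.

Orbit of 126 under x↦12x: [126, 157, 258, 115, 25, 29, 77]… (length divides ord_271(12)).
π_12 has 6 disjoint cycles with lengths [54, 54, 54, 54, 54, 1] on {0,…,270}.
n − c = 271 − 6 = 265; sign = (−1)^265 = -1.

-1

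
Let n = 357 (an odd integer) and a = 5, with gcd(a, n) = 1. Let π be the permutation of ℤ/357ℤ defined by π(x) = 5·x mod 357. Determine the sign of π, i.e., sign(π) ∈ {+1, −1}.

-1

Trace 62: π^k(62) = [62, 310, 122, 253, 194, 256, 209] for k=0..6.
Cycle type of π: 48×6 + 16×3 + 6×3 + 2 + 1; total 14 cycles.
sign(π) = (−1)^{n − #cycles} = (−1)^{357−14} = (−1)^343 = -1.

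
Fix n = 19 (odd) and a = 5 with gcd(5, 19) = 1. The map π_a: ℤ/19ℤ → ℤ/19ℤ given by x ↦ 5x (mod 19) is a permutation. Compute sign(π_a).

Orbit of 5 under x↦5x: [5, 6, 11, 17, 9, 7, 16]… (length divides ord_19(5)).
3 cycles of lengths [9, 9, 1].
Σ(ℓ_i−1) = 19−3 = 16; sign = (−1)^16 = +1.

+1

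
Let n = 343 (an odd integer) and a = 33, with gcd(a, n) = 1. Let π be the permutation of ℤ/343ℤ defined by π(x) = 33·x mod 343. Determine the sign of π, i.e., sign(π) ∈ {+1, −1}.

Orbit of 160 under x↦33x: [160, 135, 339, 211, 103, 312, 6]… (length divides ord_343(33)).
Cycle type of π: 294 + 42 + 6 + 1; total 4 cycles.
n − c = 343 − 4 = 339; sign = (−1)^339 = -1.

-1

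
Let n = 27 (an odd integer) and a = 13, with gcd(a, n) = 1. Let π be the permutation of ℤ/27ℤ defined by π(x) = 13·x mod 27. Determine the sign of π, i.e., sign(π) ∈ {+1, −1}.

+1

Trace 10: π^k(10) = [10, 22, 16, 19, 4, 25, 1] for k=0..6.
π_13 has 7 disjoint cycles with lengths [9, 9, 3, 3, 1, 1, 1] on {0,…,26}.
27 − 7 = 20 transpositions; sign(π) = (−1)^20 = +1.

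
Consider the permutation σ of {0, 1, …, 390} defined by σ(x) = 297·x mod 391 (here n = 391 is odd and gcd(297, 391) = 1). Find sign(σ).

Orbit of 19 under x↦297x: [19, 169, 145, 55, 304, 358, 365]… (length divides ord_391(297)).
The orbit structure of x ↦ 297x mod 391: 8 orbits of sizes [88, 88, 88, 88, 22, 8, 8, 1].
391 − 8 = 383 transpositions; sign(π) = (−1)^383 = -1.
Check: (297/391) = -1 by Zolotarev.

-1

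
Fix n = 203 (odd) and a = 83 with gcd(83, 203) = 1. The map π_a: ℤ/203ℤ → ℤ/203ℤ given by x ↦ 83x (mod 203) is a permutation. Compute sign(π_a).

Trace 83: π^k(83) = [83, 190, 139, 169, 20, 36, 146] for k=0..6.
π_83 has 20 disjoint cycles with lengths [14, 14, 14, 14, 14, 14, 14, 14, 14, 14, 14, 14, 7, 7, 7, 7, 2, 2, 2, 1] on {0,…,202}.
Σ(ℓ_i−1) = 203−20 = 183; sign = (−1)^183 = -1.
(83|203)_J = -1 (Zolotarev's lemma cross-check).

-1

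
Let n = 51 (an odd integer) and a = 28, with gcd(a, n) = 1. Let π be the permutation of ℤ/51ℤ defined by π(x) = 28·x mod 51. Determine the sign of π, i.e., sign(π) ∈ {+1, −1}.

-1

Start at x=43: 43 → 31 → 1 → 28 → 19 → 22 → 4 → … (one orbit).
π_28 has 6 disjoint cycles with lengths [16, 16, 16, 1, 1, 1] on {0,…,50}.
51 − 6 = 45 transpositions; sign(π) = (−1)^45 = -1.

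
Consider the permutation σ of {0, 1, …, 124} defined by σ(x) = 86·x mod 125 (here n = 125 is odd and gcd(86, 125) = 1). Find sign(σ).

+1

Start at x=26: 26 → 111 → 46 → 81 → 91 → 76 → 36 → … (one orbit).
Decompose π into cycles: lengths [25, 25, 25, 25, 5, 5, 5, 5, 1, 1, 1, 1, 1] (13 cycles, including the fixed point 0).
n − c = 125 − 13 = 112; sign = (−1)^112 = +1.
Zolotarev: (86|125) = +1, matching the cycle-count sign.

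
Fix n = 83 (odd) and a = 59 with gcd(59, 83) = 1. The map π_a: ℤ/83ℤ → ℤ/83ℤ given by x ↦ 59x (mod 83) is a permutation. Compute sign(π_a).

Start at x=31: 31 → 3 → 11 → 68 → 28 → 75 → 26 → … (one orbit).
The orbit structure of x ↦ 59x mod 83: 3 orbits of sizes [41, 41, 1].
n − c = 83 − 3 = 80; sign = (−1)^80 = +1.
Via Zolotarev, sign(π_{59}) = (59|83) = +1.

+1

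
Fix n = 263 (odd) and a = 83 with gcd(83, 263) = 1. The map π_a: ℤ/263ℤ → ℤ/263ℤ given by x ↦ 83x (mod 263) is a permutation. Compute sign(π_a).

Trace 54: π^k(54) = [54, 11, 124, 35, 12, 207, 86] for k=0..6.
Cycle type of π: 131×2 + 1; total 3 cycles.
Σ(ℓ_i−1) = 263−3 = 260; sign = (−1)^260 = +1.
Via Zolotarev, sign(π_{83}) = (83|263) = +1.

+1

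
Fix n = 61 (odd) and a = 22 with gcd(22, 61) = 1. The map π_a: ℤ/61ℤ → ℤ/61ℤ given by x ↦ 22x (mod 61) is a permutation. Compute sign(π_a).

Start at x=15: 15 → 25 → 1 → 22 → 57 → 34 → 16 → … (one orbit).
π_22 has 5 disjoint cycles with lengths [15, 15, 15, 15, 1] on {0,…,60}.
Σ(ℓ_i−1) = 61−5 = 56; sign = (−1)^56 = +1.
Zolotarev: (22|61) = +1, matching the cycle-count sign.

+1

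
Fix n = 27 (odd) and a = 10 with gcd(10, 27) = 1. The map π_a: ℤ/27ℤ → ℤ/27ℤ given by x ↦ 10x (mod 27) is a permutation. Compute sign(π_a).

Orbit of 10 under x↦10x: [10, 19, 1]… (length divides ord_27(10)).
15 cycles of lengths [3, 3, 3, 3, 3, 3, 1, 1, 1, 1, 1, 1, 1, 1, 1].
sign(π) = (−1)^{n − #cycles} = (−1)^{27−15} = (−1)^12 = +1.

+1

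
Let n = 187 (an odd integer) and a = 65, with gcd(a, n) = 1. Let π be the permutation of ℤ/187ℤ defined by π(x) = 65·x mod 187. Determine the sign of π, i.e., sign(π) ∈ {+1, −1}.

+1

Start at x=111: 111 → 109 → 166 → 131 → 100 → 142 → 67 → … (one orbit).
17 cycles of lengths [16, 16, 16, 16, 16, 16, 16, 16, 16, 16, 16, 2, 2, 2, 2, 2, 1].
With 17 cycles on 187 points, sign = (−1)^{187−17} = +1.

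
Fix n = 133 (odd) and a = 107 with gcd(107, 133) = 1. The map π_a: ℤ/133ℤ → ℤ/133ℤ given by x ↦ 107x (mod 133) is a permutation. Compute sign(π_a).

Trace 121: π^k(121) = [121, 46, 1, 107, 11, 113] for k=0..5.
24 cycles of lengths [6, 6, 6, 6, 6, 6, 6, 6, 6, 6, 6, 6, 6, 6, 6, 6, 6, 6, 6, 6, 6, 3, 3, 1].
Σ(ℓ_i−1) = 133−24 = 109; sign = (−1)^109 = -1.

-1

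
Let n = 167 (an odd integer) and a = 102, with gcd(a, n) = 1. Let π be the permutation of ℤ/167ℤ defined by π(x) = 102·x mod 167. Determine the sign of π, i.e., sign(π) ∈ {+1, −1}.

-1

Orbit of 65 under x↦102x: [65, 117, 77, 5, 9, 83, 116]… (length divides ord_167(102)).
2 cycles of lengths [166, 1].
2 cycles on 167: each ℓ→(−1)^(ℓ−1), product (−1)^165 = -1.
Zolotarev: (102|167) = -1, matching the cycle-count sign.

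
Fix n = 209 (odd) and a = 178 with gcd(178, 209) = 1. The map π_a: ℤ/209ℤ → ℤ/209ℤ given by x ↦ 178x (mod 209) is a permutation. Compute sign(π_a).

-1

Orbit of 197 under x↦178x: [197, 163, 172, 102, 182, 1, 178]… (length divides ord_209(178)).
The orbit structure of x ↦ 178x mod 209: 14 orbits of sizes [30, 30, 30, 30, 30, 30, 10, 3, 3, 3, 3, 3, 3, 1].
209 − 14 = 195 transpositions; sign(π) = (−1)^195 = -1.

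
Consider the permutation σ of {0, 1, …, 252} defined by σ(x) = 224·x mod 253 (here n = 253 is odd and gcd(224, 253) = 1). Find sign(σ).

-1

Orbit of 163 under x↦224x: [163, 80, 210, 235, 16, 42, 47]… (length divides ord_253(224)).
6 cycles of lengths [110, 110, 22, 5, 5, 1].
n − c = 253 − 6 = 247; sign = (−1)^247 = -1.
Zolotarev: (224|253) = -1, matching the cycle-count sign.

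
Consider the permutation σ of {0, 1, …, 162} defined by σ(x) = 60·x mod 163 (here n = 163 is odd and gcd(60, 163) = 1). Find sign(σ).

+1

Trace 118: π^k(118) = [118, 71, 22, 16, 145, 61, 74] for k=0..6.
π_60 has 3 disjoint cycles with lengths [81, 81, 1] on {0,…,162}.
With 3 cycles on 163 points, sign = (−1)^{163−3} = +1.
The Jacobi symbol (60|163) = +1 (Zolotarev) agrees.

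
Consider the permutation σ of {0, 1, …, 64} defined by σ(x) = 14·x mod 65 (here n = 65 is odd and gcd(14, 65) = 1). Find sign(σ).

Trace 1: π^k(1) = [1, 14] for k=0..1.
Cycle lengths of π_14 on ℤ/65ℤ: [2, 2, 2, 2, 2, 2, 2, 2, 2, 2, 2, 2, 2, 2, 2, 2, 2, 2, 2, 2, 2, 2, 2, 2, 2, 2, 1, 1, 1, 1, 1, 1, 1, 1, 1, 1, 1, 1, 1]; 39 cycles in total.
65 − 39 = 26 transpositions; sign(π) = (−1)^26 = +1.
Check: (14/65) = +1 by Zolotarev.

+1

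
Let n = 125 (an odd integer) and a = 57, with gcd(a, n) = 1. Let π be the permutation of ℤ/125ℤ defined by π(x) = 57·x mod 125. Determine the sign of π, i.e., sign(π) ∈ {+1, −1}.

Orbit of 68 under x↦57x: [68, 1, 57, 124]… (length divides ord_125(57)).
32 cycles of lengths [4, 4, 4, 4, 4, 4, 4, 4, 4, 4, 4, 4, 4, 4, 4, 4, 4, 4, 4, 4, 4, 4, 4, 4, 4, 4, 4, 4, 4, 4, 4, 1].
Σ(ℓ_i−1) = 125−32 = 93; sign = (−1)^93 = -1.
(57|125)_J = -1 (Zolotarev's lemma cross-check).

-1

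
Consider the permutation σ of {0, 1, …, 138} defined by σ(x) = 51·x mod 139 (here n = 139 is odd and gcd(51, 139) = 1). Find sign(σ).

Trace 1: π^k(1) = [1, 51, 99, 45, 71, 7, 79] for k=0..6.
Decompose π into cycles: lengths [69, 69, 1] (3 cycles, including the fixed point 0).
With 3 cycles on 139 points, sign = (−1)^{139−3} = +1.

+1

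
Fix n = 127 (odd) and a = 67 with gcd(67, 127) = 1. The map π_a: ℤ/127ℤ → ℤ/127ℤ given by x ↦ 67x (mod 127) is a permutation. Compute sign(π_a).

-1

Orbit of 110 under x↦67x: [110, 4, 14, 49, 108, 124, 53]… (length divides ord_127(67)).
The orbit structure of x ↦ 67x mod 127: 2 orbits of sizes [126, 1].
sign(π) = (−1)^{n − #cycles} = (−1)^{127−2} = (−1)^125 = -1.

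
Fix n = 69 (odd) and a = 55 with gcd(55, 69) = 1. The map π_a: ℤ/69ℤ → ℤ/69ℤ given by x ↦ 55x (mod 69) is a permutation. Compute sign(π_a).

Start at x=1: 1 → 55 → 58 → 16 → 52 → 31 → 49 → … (one orbit).
π_55 has 9 disjoint cycles with lengths [11, 11, 11, 11, 11, 11, 1, 1, 1] on {0,…,68}.
Σ(ℓ_i−1) = 69−9 = 60; sign = (−1)^60 = +1.
Via Zolotarev, sign(π_{55}) = (55|69) = +1.

+1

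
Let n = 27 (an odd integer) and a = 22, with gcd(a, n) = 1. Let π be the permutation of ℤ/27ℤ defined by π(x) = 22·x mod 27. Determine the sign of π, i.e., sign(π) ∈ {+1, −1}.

+1

Start at x=25: 25 → 10 → 4 → 7 → 19 → 13 → 16 → … (one orbit).
The orbit structure of x ↦ 22x mod 27: 7 orbits of sizes [9, 9, 3, 3, 1, 1, 1].
n − c = 27 − 7 = 20; sign = (−1)^20 = +1.
(22|27)_J = +1 (Zolotarev's lemma cross-check).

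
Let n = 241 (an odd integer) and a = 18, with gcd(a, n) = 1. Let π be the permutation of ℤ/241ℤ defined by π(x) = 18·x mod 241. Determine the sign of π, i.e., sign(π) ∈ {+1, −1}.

+1

Orbit of 188 under x↦18x: [188, 10, 180, 107, 239, 205, 75]… (length divides ord_241(18)).
3 cycles of lengths [120, 120, 1].
n − c = 241 − 3 = 238; sign = (−1)^238 = +1.
Via Zolotarev, sign(π_{18}) = (18|241) = +1.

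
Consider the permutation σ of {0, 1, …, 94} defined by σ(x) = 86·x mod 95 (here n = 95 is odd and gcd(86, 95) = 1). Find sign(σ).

Start at x=11: 11 → 91 → 36 → 56 → 66 → 71 → 26 → … (one orbit).
The orbit structure of x ↦ 86x mod 95: 10 orbits of sizes [18, 18, 18, 18, 18, 1, 1, 1, 1, 1].
With 10 cycles on 95 points, sign = (−1)^{95−10} = -1.

-1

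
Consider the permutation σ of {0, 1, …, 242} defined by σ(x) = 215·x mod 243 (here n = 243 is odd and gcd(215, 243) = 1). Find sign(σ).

Start at x=80: 80 → 190 → 26 → 1 → 215 → 55 → 161 → … (one orbit).
Cycle type of π: 18×9 + 6×9 + 2×13 + 1; total 32 cycles.
sign(π) = (−1)^{n − #cycles} = (−1)^{243−32} = (−1)^211 = -1.

-1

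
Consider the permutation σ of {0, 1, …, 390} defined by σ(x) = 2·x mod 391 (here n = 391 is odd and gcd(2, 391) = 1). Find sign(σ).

+1

Orbit of 64 under x↦2x: [64, 128, 256, 121, 242, 93, 186]… (length divides ord_391(2)).
π_2 has 9 disjoint cycles with lengths [88, 88, 88, 88, 11, 11, 8, 8, 1] on {0,…,390}.
391 − 9 = 382 transpositions; sign(π) = (−1)^382 = +1.
Via Zolotarev, sign(π_{2}) = (2|391) = +1.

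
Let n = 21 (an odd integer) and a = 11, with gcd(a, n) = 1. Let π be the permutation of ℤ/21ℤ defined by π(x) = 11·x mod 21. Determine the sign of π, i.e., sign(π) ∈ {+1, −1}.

Orbit of 1 under x↦11x: [1, 11, 16, 8, 4, 2]… (length divides ord_21(11)).
The orbit structure of x ↦ 11x mod 21: 6 orbits of sizes [6, 6, 3, 3, 2, 1].
sign(π) = (−1)^{n − #cycles} = (−1)^{21−6} = (−1)^15 = -1.
The Jacobi symbol (11|21) = -1 (Zolotarev) agrees.

-1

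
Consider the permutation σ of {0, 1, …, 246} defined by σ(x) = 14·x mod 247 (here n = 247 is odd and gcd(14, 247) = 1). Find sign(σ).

Start at x=183: 183 → 92 → 53 → 1 → 14 → 196 → 27 → … (one orbit).
26 cycles of lengths [18, 18, 18, 18, 18, 18, 18, 18, 18, 18, 18, 18, 18, 1, 1, 1, 1, 1, 1, 1, 1, 1, 1, 1, 1, 1].
With 26 cycles on 247 points, sign = (−1)^{247−26} = -1.

-1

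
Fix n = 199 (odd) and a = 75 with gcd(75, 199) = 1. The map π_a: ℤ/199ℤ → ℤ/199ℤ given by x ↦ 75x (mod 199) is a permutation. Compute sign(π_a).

Start at x=137: 137 → 126 → 97 → 111 → 166 → 112 → 42 → … (one orbit).
The orbit structure of x ↦ 75x mod 199: 2 orbits of sizes [198, 1].
With 2 cycles on 199 points, sign = (−1)^{199−2} = -1.
Via Zolotarev, sign(π_{75}) = (75|199) = -1.

-1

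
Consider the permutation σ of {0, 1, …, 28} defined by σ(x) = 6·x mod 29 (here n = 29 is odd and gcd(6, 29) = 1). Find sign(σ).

+1

Trace 25: π^k(25) = [25, 5, 1, 6, 7, 13, 20] for k=0..6.
3 cycles of lengths [14, 14, 1].
29 − 3 = 26 transpositions; sign(π) = (−1)^26 = +1.
Via Zolotarev, sign(π_{6}) = (6|29) = +1.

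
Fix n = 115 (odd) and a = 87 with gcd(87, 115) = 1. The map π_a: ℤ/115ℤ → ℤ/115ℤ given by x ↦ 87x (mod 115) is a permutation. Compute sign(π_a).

-1

Orbit of 16 under x↦87x: [16, 12, 9, 93, 41, 2, 59]… (length divides ord_115(87)).
The orbit structure of x ↦ 87x mod 115: 6 orbits of sizes [44, 44, 11, 11, 4, 1].
sign(π) = (−1)^{n − #cycles} = (−1)^{115−6} = (−1)^109 = -1.
Via Zolotarev, sign(π_{87}) = (87|115) = -1.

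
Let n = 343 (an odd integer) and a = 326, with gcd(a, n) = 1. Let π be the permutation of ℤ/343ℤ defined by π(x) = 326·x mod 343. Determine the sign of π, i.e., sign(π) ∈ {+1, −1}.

Start at x=127: 127 → 242 → 2 → 309 → 235 → 121 → 1 → … (one orbit).
Decompose π into cycles: lengths [147, 147, 21, 21, 3, 3, 1] (7 cycles, including the fixed point 0).
Σ(ℓ_i−1) = 343−7 = 336; sign = (−1)^336 = +1.
Zolotarev: (326|343) = +1, matching the cycle-count sign.

+1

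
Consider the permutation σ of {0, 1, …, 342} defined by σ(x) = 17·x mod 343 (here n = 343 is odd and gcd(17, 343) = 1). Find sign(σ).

Start at x=267: 267 → 80 → 331 → 139 → 305 → 40 → 337 → … (one orbit).
π_17 has 4 disjoint cycles with lengths [294, 42, 6, 1] on {0,…,342}.
sign(π) = (−1)^{n − #cycles} = (−1)^{343−4} = (−1)^339 = -1.

-1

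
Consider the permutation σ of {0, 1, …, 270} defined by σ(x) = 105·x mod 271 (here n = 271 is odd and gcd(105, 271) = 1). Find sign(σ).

Orbit of 258 under x↦105x: [258, 261, 34, 47, 57, 23, 247]… (length divides ord_271(105)).
4 cycles of lengths [90, 90, 90, 1].
271 − 4 = 267 transpositions; sign(π) = (−1)^267 = -1.
(105|271)_J = -1 (Zolotarev's lemma cross-check).

-1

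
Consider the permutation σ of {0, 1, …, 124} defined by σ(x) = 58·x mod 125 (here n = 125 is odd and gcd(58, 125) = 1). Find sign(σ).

-1

Orbit of 68 under x↦58x: [68, 69, 2, 116, 103, 99, 117]… (length divides ord_125(58)).
Decompose π into cycles: lengths [100, 20, 4, 1] (4 cycles, including the fixed point 0).
With 4 cycles on 125 points, sign = (−1)^{125−4} = -1.
Via Zolotarev, sign(π_{58}) = (58|125) = -1.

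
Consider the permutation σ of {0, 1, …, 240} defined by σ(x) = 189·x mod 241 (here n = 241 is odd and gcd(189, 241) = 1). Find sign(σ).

-1

Start at x=124: 124 → 59 → 65 → 235 → 71 → 164 → 148 → … (one orbit).
π_189 has 2 disjoint cycles with lengths [240, 1] on {0,…,240}.
Σ(ℓ_i−1) = 241−2 = 239; sign = (−1)^239 = -1.
The Jacobi symbol (189|241) = -1 (Zolotarev) agrees.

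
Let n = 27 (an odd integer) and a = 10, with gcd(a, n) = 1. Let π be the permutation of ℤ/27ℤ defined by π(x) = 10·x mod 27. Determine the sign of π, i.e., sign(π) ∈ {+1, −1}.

+1

Start at x=1: 1 → 10 → 19 → 1 (one orbit).
Cycle lengths of π_10 on ℤ/27ℤ: [3, 3, 3, 3, 3, 3, 1, 1, 1, 1, 1, 1, 1, 1, 1]; 15 cycles in total.
n − c = 27 − 15 = 12; sign = (−1)^12 = +1.
Via Zolotarev, sign(π_{10}) = (10|27) = +1.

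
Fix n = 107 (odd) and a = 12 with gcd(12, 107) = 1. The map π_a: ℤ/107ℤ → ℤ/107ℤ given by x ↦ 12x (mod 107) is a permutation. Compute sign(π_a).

Trace 19: π^k(19) = [19, 14, 61, 90, 10, 13, 49] for k=0..6.
Cycle lengths of π_12 on ℤ/107ℤ: [53, 53, 1]; 3 cycles in total.
Σ(ℓ_i−1) = 107−3 = 104; sign = (−1)^104 = +1.

+1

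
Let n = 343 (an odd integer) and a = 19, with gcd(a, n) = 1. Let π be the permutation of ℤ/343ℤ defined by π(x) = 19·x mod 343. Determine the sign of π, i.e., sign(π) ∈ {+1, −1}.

-1

Orbit of 1 under x↦19x: [1, 19, 18, 342, 324, 325]… (length divides ord_343(19)).
Cycle lengths of π_19 on ℤ/343ℤ: [6, 6, 6, 6, 6, 6, 6, 6, 6, 6, 6, 6, 6, 6, 6, 6, 6, 6, 6, 6, 6, 6, 6, 6, 6, 6, 6, 6, 6, 6, 6, 6, 6, 6, 6, 6, 6, 6, 6, 6, 6, 6, 6, 6, 6, 6, 6, 6, 6, 6, 6, 6, 6, 6, 6, 6, 6, 1]; 58 cycles in total.
58 cycles on 343: each ℓ→(−1)^(ℓ−1), product (−1)^285 = -1.
Check: (19/343) = -1 by Zolotarev.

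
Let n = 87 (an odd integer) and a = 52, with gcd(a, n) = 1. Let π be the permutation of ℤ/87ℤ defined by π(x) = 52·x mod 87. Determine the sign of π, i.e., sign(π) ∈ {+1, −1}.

+1

Start at x=52: 52 → 7 → 16 → 49 → 25 → 82 → 1 → 52 (one orbit).
Decompose π into cycles: lengths [7, 7, 7, 7, 7, 7, 7, 7, 7, 7, 7, 7, 1, 1, 1] (15 cycles, including the fixed point 0).
With 15 cycles on 87 points, sign = (−1)^{87−15} = +1.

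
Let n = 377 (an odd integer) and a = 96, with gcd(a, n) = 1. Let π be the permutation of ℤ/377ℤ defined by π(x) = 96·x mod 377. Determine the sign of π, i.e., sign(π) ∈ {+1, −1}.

-1

Trace 151: π^k(151) = [151, 170, 109, 285, 216, 1, 96] for k=0..6.
π_96 has 18 disjoint cycles with lengths [28, 28, 28, 28, 28, 28, 28, 28, 28, 28, 28, 28, 14, 14, 4, 4, 4, 1] on {0,…,376}.
377 − 18 = 359 transpositions; sign(π) = (−1)^359 = -1.
Check: (96/377) = -1 by Zolotarev.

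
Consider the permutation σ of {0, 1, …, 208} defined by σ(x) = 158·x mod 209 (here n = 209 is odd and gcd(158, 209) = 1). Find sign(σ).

+1

Start at x=1: 1 → 158 → 93 → 64 → 80 → 100 → 125 → … (one orbit).
Decompose π into cycles: lengths [45, 45, 45, 45, 9, 9, 5, 5, 1] (9 cycles, including the fixed point 0).
n − c = 209 − 9 = 200; sign = (−1)^200 = +1.
(158|209)_J = +1 (Zolotarev's lemma cross-check).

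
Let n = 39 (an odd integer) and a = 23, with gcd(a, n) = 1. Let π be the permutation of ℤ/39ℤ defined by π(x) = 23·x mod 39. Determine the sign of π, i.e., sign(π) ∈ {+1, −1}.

-1

Orbit of 23 under x↦23x: [23, 22, 38, 16, 17, 1]… (length divides ord_39(23)).
Cycle lengths of π_23 on ℤ/39ℤ: [6, 6, 6, 6, 6, 6, 2, 1]; 8 cycles in total.
Σ(ℓ_i−1) = 39−8 = 31; sign = (−1)^31 = -1.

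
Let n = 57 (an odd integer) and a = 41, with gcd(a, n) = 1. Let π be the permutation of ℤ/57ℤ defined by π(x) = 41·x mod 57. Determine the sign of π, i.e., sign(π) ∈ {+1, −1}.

+1

Trace 43: π^k(43) = [43, 53, 7, 2, 25, 56, 16] for k=0..6.
5 cycles of lengths [18, 18, 18, 2, 1].
5 cycles on 57: each ℓ→(−1)^(ℓ−1), product (−1)^52 = +1.
Check: (41/57) = +1 by Zolotarev.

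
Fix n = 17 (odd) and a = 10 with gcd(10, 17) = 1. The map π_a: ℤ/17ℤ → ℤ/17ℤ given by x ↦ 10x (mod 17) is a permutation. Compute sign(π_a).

Trace 8: π^k(8) = [8, 12, 1, 10, 15, 14, 4] for k=0..6.
2 cycles of lengths [16, 1].
17 − 2 = 15 transpositions; sign(π) = (−1)^15 = -1.

-1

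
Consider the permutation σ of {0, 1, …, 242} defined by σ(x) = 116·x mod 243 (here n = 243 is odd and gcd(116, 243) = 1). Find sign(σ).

Orbit of 125 under x↦116x: [125, 163, 197, 10, 188, 181, 98]… (length divides ord_243(116)).
Cycle type of π: 54×3 + 18×3 + 6×3 + 2×4 + 1; total 14 cycles.
sign(π) = (−1)^{n − #cycles} = (−1)^{243−14} = (−1)^229 = -1.
The Jacobi symbol (116|243) = -1 (Zolotarev) agrees.

-1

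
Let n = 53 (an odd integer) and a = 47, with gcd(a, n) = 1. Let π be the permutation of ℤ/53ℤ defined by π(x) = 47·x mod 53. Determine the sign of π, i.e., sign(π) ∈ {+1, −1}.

Orbit of 28 under x↦47x: [28, 44, 1, 47, 36, 49, 24]… (length divides ord_53(47)).
Cycle lengths of π_47 on ℤ/53ℤ: [13, 13, 13, 13, 1]; 5 cycles in total.
5 cycles on 53: each ℓ→(−1)^(ℓ−1), product (−1)^48 = +1.
Check: (47/53) = +1 by Zolotarev.

+1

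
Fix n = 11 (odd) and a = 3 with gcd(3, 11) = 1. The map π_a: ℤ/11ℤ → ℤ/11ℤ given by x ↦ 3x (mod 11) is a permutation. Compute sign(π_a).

Start at x=5: 5 → 4 → 1 → 3 → 9 → 5 (one orbit).
π_3 has 3 disjoint cycles with lengths [5, 5, 1] on {0,…,10}.
3 cycles on 11: each ℓ→(−1)^(ℓ−1), product (−1)^8 = +1.

+1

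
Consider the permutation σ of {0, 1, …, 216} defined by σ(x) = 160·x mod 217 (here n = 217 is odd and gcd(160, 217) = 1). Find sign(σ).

Start at x=36: 36 → 118 → 1 → 160 → 211 → 125 → 36 (one orbit).
The orbit structure of x ↦ 160x mod 217: 44 orbits of sizes [6, 6, 6, 6, 6, 6, 6, 6, 6, 6, 6, 6, 6, 6, 6, 6, 6, 6, 6, 6, 6, 6, 6, 6, 6, 6, 6, 6, 6, 6, 3, 3, 3, 3, 3, 3, 3, 3, 3, 3, 2, 2, 2, 1].
Σ(ℓ_i−1) = 217−44 = 173; sign = (−1)^173 = -1.
(160|217)_J = -1 (Zolotarev's lemma cross-check).

-1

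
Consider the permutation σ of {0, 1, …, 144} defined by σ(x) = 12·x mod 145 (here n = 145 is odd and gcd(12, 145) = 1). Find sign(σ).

+1

Trace 144: π^k(144) = [144, 133, 1, 12] for k=0..3.
Cycle lengths of π_12 on ℤ/145ℤ: [4, 4, 4, 4, 4, 4, 4, 4, 4, 4, 4, 4, 4, 4, 4, 4, 4, 4, 4, 4, 4, 4, 4, 4, 4, 4, 4, 4, 4, 4, 4, 4, 4, 4, 4, 4, 1]; 37 cycles in total.
sign(π) = (−1)^{n − #cycles} = (−1)^{145−37} = (−1)^108 = +1.
The Jacobi symbol (12|145) = +1 (Zolotarev) agrees.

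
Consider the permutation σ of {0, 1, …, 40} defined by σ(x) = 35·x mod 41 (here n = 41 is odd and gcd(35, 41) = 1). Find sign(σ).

-1

Trace 8: π^k(8) = [8, 34, 1, 35, 36, 30, 25] for k=0..6.
π_35 has 2 disjoint cycles with lengths [40, 1] on {0,…,40}.
Σ(ℓ_i−1) = 41−2 = 39; sign = (−1)^39 = -1.
The Jacobi symbol (35|41) = -1 (Zolotarev) agrees.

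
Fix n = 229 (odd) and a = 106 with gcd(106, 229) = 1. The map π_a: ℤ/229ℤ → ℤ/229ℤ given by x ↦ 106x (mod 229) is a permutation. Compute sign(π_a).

Start at x=61: 61 → 54 → 228 → 123 → 214 → 13 → 4 → … (one orbit).
π_106 has 4 disjoint cycles with lengths [76, 76, 76, 1] on {0,…,228}.
229 − 4 = 225 transpositions; sign(π) = (−1)^225 = -1.

-1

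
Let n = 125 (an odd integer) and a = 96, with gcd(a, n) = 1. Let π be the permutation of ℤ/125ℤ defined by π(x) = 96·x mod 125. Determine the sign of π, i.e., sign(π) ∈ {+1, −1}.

+1

Start at x=21: 21 → 16 → 36 → 81 → 26 → 121 → 116 → … (one orbit).
13 cycles of lengths [25, 25, 25, 25, 5, 5, 5, 5, 1, 1, 1, 1, 1].
Σ(ℓ_i−1) = 125−13 = 112; sign = (−1)^112 = +1.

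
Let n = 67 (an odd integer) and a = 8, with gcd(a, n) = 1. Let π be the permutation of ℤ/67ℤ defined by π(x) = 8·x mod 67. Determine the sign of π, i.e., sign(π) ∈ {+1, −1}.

-1

Orbit of 64 under x↦8x: [64, 43, 9, 5, 40, 52, 14]… (length divides ord_67(8)).
Decompose π into cycles: lengths [22, 22, 22, 1] (4 cycles, including the fixed point 0).
Σ(ℓ_i−1) = 67−4 = 63; sign = (−1)^63 = -1.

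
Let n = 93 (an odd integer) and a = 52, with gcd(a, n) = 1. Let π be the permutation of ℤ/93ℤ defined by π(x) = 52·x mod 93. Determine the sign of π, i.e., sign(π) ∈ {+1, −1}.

Start at x=79: 79 → 16 → 88 → 19 → 58 → 40 → 34 → … (one orbit).
π_52 has 6 disjoint cycles with lengths [30, 30, 30, 1, 1, 1] on {0,…,92}.
n − c = 93 − 6 = 87; sign = (−1)^87 = -1.

-1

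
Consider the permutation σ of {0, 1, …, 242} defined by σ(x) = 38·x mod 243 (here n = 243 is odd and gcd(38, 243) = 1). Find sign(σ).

-1

Trace 224: π^k(224) = [224, 7, 23, 145, 164, 157, 134] for k=0..6.
Cycle lengths of π_38 on ℤ/243ℤ: [162, 54, 18, 6, 2, 1]; 6 cycles in total.
6 cycles on 243: each ℓ→(−1)^(ℓ−1), product (−1)^237 = -1.
Via Zolotarev, sign(π_{38}) = (38|243) = -1.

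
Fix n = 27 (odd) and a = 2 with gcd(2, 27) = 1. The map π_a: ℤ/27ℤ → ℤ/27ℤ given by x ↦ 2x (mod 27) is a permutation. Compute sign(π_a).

Orbit of 5 under x↦2x: [5, 10, 20, 13, 26, 25, 23]… (length divides ord_27(2)).
4 cycles of lengths [18, 6, 2, 1].
Σ(ℓ_i−1) = 27−4 = 23; sign = (−1)^23 = -1.
Via Zolotarev, sign(π_{2}) = (2|27) = -1.

-1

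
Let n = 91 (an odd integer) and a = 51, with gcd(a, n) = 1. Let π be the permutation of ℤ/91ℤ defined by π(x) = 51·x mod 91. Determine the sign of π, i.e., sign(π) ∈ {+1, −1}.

Orbit of 64 under x↦51x: [64, 79, 25, 1, 51, 53]… (length divides ord_91(51)).
21 cycles of lengths [6, 6, 6, 6, 6, 6, 6, 6, 6, 6, 6, 6, 3, 3, 2, 2, 2, 2, 2, 2, 1].
91 − 21 = 70 transpositions; sign(π) = (−1)^70 = +1.
(51|91)_J = +1 (Zolotarev's lemma cross-check).

+1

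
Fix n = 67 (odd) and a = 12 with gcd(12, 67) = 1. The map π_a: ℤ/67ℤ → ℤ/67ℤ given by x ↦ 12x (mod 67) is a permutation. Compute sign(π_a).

-1

Orbit of 12 under x↦12x: [12, 10, 53, 33, 61, 62, 7]… (length divides ord_67(12)).
Decompose π into cycles: lengths [66, 1] (2 cycles, including the fixed point 0).
With 2 cycles on 67 points, sign = (−1)^{67−2} = -1.
Zolotarev: (12|67) = -1, matching the cycle-count sign.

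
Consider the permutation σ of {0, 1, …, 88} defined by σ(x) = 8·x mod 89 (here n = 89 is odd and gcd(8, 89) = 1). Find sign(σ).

Orbit of 4 under x↦8x: [4, 32, 78, 1, 8, 64, 67]… (length divides ord_89(8)).
Cycle lengths of π_8 on ℤ/89ℤ: [11, 11, 11, 11, 11, 11, 11, 11, 1]; 9 cycles in total.
With 9 cycles on 89 points, sign = (−1)^{89−9} = +1.

+1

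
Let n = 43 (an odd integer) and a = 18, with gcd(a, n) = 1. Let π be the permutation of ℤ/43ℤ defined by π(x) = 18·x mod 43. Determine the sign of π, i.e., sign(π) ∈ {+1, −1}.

Orbit of 2 under x↦18x: [2, 36, 3, 11, 26, 38, 39]… (length divides ord_43(18)).
The orbit structure of x ↦ 18x mod 43: 2 orbits of sizes [42, 1].
n − c = 43 − 2 = 41; sign = (−1)^41 = -1.

-1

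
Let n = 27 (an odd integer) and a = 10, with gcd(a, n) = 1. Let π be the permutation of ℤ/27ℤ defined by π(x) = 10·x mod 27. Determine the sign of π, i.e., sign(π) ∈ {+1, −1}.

+1

Start at x=19: 19 → 1 → 10 → 19 (one orbit).
Decompose π into cycles: lengths [3, 3, 3, 3, 3, 3, 1, 1, 1, 1, 1, 1, 1, 1, 1] (15 cycles, including the fixed point 0).
15 cycles on 27: each ℓ→(−1)^(ℓ−1), product (−1)^12 = +1.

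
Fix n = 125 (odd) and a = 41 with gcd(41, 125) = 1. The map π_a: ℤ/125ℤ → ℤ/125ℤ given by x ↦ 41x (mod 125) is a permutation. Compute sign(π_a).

+1

Start at x=11: 11 → 76 → 116 → 6 → 121 → 86 → 26 → … (one orbit).
π_41 has 13 disjoint cycles with lengths [25, 25, 25, 25, 5, 5, 5, 5, 1, 1, 1, 1, 1] on {0,…,124}.
125 − 13 = 112 transpositions; sign(π) = (−1)^112 = +1.
Zolotarev: (41|125) = +1, matching the cycle-count sign.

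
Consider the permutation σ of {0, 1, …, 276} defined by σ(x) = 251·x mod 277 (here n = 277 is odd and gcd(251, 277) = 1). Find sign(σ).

Orbit of 4 under x↦251x: [4, 173, 211, 54, 258, 217, 175]… (length divides ord_277(251)).
The orbit structure of x ↦ 251x mod 277: 4 orbits of sizes [92, 92, 92, 1].
277 − 4 = 273 transpositions; sign(π) = (−1)^273 = -1.

-1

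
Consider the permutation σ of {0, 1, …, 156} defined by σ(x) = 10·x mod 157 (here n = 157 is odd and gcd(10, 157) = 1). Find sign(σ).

+1

Orbit of 100 under x↦10x: [100, 58, 109, 148, 67, 42, 106]… (length divides ord_157(10)).
π_10 has 3 disjoint cycles with lengths [78, 78, 1] on {0,…,156}.
157 − 3 = 154 transpositions; sign(π) = (−1)^154 = +1.
The Jacobi symbol (10|157) = +1 (Zolotarev) agrees.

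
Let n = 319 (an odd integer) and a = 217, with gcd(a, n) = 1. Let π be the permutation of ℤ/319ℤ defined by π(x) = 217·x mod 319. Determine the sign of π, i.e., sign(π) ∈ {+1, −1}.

Trace 306: π^k(306) = [306, 50, 4, 230, 146, 101, 225] for k=0..6.
The orbit structure of x ↦ 217x mod 319: 5 orbits of sizes [140, 140, 28, 10, 1].
5 cycles on 319: each ℓ→(−1)^(ℓ−1), product (−1)^314 = +1.
Via Zolotarev, sign(π_{217}) = (217|319) = +1.

+1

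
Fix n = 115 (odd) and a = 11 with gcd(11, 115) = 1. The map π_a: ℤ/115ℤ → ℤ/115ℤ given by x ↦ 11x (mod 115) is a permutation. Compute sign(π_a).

Trace 81: π^k(81) = [81, 86, 26, 56, 41, 106, 16] for k=0..6.
Decompose π into cycles: lengths [22, 22, 22, 22, 22, 1, 1, 1, 1, 1] (10 cycles, including the fixed point 0).
n − c = 115 − 10 = 105; sign = (−1)^105 = -1.
The Jacobi symbol (11|115) = -1 (Zolotarev) agrees.

-1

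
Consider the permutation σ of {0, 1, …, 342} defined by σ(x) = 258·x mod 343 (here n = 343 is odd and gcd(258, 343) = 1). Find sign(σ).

-1

Orbit of 188 under x↦258x: [188, 141, 20, 15, 97, 330, 76]… (length divides ord_343(258)).
The orbit structure of x ↦ 258x mod 343: 10 orbits of sizes [98, 98, 98, 14, 14, 14, 2, 2, 2, 1].
Σ(ℓ_i−1) = 343−10 = 333; sign = (−1)^333 = -1.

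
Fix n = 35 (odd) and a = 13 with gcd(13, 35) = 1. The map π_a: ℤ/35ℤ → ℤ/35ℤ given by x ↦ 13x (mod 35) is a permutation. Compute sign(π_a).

+1

Start at x=1: 1 → 13 → 29 → 27 → 1 (one orbit).
The orbit structure of x ↦ 13x mod 35: 11 orbits of sizes [4, 4, 4, 4, 4, 4, 4, 2, 2, 2, 1].
Σ(ℓ_i−1) = 35−11 = 24; sign = (−1)^24 = +1.
Check: (13/35) = +1 by Zolotarev.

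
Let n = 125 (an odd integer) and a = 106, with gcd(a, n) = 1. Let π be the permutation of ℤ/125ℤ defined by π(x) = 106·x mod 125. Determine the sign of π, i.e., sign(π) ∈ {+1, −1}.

Trace 1: π^k(1) = [1, 106, 111, 16, 71, 26, 6] for k=0..6.
The orbit structure of x ↦ 106x mod 125: 13 orbits of sizes [25, 25, 25, 25, 5, 5, 5, 5, 1, 1, 1, 1, 1].
n − c = 125 − 13 = 112; sign = (−1)^112 = +1.

+1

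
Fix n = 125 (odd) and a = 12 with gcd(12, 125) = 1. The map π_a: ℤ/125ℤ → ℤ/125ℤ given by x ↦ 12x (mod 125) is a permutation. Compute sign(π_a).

-1

Trace 9: π^k(9) = [9, 108, 46, 52, 124, 113, 106] for k=0..6.
The orbit structure of x ↦ 12x mod 125: 4 orbits of sizes [100, 20, 4, 1].
sign(π) = (−1)^{n − #cycles} = (−1)^{125−4} = (−1)^121 = -1.
Zolotarev: (12|125) = -1, matching the cycle-count sign.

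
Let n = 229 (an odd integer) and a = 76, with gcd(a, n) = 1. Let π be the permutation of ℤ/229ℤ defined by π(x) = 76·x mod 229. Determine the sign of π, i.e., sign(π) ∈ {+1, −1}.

+1

Start at x=134: 134 → 108 → 193 → 12 → 225 → 154 → 25 → … (one orbit).
Decompose π into cycles: lengths [114, 114, 1] (3 cycles, including the fixed point 0).
229 − 3 = 226 transpositions; sign(π) = (−1)^226 = +1.
The Jacobi symbol (76|229) = +1 (Zolotarev) agrees.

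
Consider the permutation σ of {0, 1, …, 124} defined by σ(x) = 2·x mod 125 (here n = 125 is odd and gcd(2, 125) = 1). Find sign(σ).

Trace 58: π^k(58) = [58, 116, 107, 89, 53, 106, 87] for k=0..6.
Decompose π into cycles: lengths [100, 20, 4, 1] (4 cycles, including the fixed point 0).
n − c = 125 − 4 = 121; sign = (−1)^121 = -1.

-1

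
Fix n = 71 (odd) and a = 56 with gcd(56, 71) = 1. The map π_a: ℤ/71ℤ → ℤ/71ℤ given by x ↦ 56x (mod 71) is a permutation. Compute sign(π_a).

Orbit of 15 under x↦56x: [15, 59, 38, 69, 30, 47, 5]… (length divides ord_71(56)).
π_56 has 2 disjoint cycles with lengths [70, 1] on {0,…,70}.
2 cycles on 71: each ℓ→(−1)^(ℓ−1), product (−1)^69 = -1.

-1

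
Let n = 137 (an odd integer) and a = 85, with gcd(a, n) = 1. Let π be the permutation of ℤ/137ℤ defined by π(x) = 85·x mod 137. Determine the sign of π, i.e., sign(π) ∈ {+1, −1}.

Trace 12: π^k(12) = [12, 61, 116, 133, 71, 7, 47] for k=0..6.
2 cycles of lengths [136, 1].
With 2 cycles on 137 points, sign = (−1)^{137−2} = -1.
Zolotarev: (85|137) = -1, matching the cycle-count sign.

-1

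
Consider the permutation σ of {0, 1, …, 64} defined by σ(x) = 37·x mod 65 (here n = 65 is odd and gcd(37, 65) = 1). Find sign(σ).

+1

Orbit of 4 under x↦37x: [4, 18, 16, 7, 64, 28, 61]… (length divides ord_65(37)).
Cycle lengths of π_37 on ℤ/65ℤ: [12, 12, 12, 12, 12, 4, 1]; 7 cycles in total.
With 7 cycles on 65 points, sign = (−1)^{65−7} = +1.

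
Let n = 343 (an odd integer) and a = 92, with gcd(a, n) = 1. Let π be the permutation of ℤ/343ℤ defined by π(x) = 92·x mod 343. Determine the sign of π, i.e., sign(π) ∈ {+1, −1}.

Orbit of 22 under x↦92x: [22, 309, 302, 1, 92, 232, 78]… (length divides ord_343(92)).
19 cycles of lengths [49, 49, 49, 49, 49, 49, 7, 7, 7, 7, 7, 7, 1, 1, 1, 1, 1, 1, 1].
19 cycles on 343: each ℓ→(−1)^(ℓ−1), product (−1)^324 = +1.

+1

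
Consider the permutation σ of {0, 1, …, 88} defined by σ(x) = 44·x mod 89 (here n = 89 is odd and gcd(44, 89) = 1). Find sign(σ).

+1

Start at x=45: 45 → 22 → 78 → 50 → 64 → 57 → 16 → … (one orbit).
Cycle type of π: 22×4 + 1; total 5 cycles.
sign(π) = (−1)^{n − #cycles} = (−1)^{89−5} = (−1)^84 = +1.
(44|89)_J = +1 (Zolotarev's lemma cross-check).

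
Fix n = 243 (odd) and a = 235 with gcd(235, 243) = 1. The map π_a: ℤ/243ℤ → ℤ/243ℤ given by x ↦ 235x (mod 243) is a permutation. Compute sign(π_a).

Start at x=181: 181 → 10 → 163 → 154 → 226 → 136 → 127 → … (one orbit).
27 cycles of lengths [27, 27, 27, 27, 27, 27, 9, 9, 9, 9, 9, 9, 3, 3, 3, 3, 3, 3, 1, 1, 1, 1, 1, 1, 1, 1, 1].
n − c = 243 − 27 = 216; sign = (−1)^216 = +1.

+1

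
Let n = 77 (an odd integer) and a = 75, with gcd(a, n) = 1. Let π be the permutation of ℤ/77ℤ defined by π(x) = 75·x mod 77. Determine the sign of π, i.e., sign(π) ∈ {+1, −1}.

Start at x=5: 5 → 67 → 20 → 37 → 3 → 71 → 12 → … (one orbit).
π_75 has 6 disjoint cycles with lengths [30, 30, 6, 5, 5, 1] on {0,…,76}.
77 − 6 = 71 transpositions; sign(π) = (−1)^71 = -1.

-1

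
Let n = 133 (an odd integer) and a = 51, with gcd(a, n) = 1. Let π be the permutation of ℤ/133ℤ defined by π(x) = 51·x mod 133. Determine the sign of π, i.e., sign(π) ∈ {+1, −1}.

-1

Trace 9: π^k(9) = [9, 60, 1, 51, 74, 50, 23] for k=0..6.
10 cycles of lengths [18, 18, 18, 18, 18, 18, 18, 3, 3, 1].
10 cycles on 133: each ℓ→(−1)^(ℓ−1), product (−1)^123 = -1.
Zolotarev: (51|133) = -1, matching the cycle-count sign.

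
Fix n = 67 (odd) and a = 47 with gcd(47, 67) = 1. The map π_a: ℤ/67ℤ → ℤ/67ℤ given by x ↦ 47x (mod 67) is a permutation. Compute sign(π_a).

+1

Orbit of 16 under x↦47x: [16, 15, 35, 37, 64, 60, 6]… (length divides ord_67(47)).
Cycle type of π: 33×2 + 1; total 3 cycles.
sign(π) = (−1)^{n − #cycles} = (−1)^{67−3} = (−1)^64 = +1.
Via Zolotarev, sign(π_{47}) = (47|67) = +1.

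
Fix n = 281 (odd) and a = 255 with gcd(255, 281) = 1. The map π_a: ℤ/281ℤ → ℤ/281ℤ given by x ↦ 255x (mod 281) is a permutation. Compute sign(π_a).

Trace 198: π^k(198) = [198, 191, 92, 137, 91, 163, 258] for k=0..6.
2 cycles of lengths [280, 1].
With 2 cycles on 281 points, sign = (−1)^{281−2} = -1.

-1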